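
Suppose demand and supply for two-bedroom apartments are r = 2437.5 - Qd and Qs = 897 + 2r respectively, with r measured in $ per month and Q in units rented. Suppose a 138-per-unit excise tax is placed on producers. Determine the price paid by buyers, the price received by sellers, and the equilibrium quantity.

Rewriting in direct form: Qd = 2437.5 - r.
The tax drives a wedge r_b - r_s = 138. Substituting r_s = r_b - 138 into supply: Qs = 621 + 2r_b.
Set Qd = Qs: 2437.5 - r_b = 621 + 2r_b, so 1816.5 = 3r_b and r_b = 605.5.
So r_s = 467.5 and the quantity traded is Q = 2437.5 - 605.5 = 1832.

r_b = 605.5, r_s = 467.5, Q = 1832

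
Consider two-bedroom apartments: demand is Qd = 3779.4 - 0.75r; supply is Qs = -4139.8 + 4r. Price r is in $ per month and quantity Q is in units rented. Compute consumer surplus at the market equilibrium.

At equilibrium Qd = Qs, so 3779.4 - 0.75r = -4139.8 + 4r; collecting terms, 7919.2 = 4.75r and r* = 1667.2.
From the demand curve, Q* = 3779.4 - 0.75(1667.2) = 2529.
Demand choke price (Qd = 0): r = 3779.4/0.75 = 5039.2. Consumer surplus = ½ × (5039.2 - 1667.2) × 2529 = 4263894.

Consumer surplus = 4263894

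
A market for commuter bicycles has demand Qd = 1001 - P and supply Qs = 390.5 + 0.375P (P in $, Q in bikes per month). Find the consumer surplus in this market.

Consumer surplus = 155124.5

The market clears where 1001 - P = 390.5 + 0.375P. Rearranging, 1.375P = 610.5, hence P* = 444.
Substitute back: Q* = 1001 - 444 = 557.
Demand choke price (Qd = 0): P = 1001. Consumer surplus = ½ × (1001 - 444) × 557 = 155124.5.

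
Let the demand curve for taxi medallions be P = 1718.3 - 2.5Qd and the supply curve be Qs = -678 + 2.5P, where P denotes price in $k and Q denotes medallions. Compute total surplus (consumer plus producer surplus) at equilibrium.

Total surplus = 361051.45

Inverting to quantity form: Qd = 687.32 - 0.4P.
At equilibrium Qd = Qs, so 687.32 - 0.4P = -678 + 2.5P; collecting terms, 1365.32 = 2.9P and P* = 470.8.
From the demand curve, Q* = 687.32 - 0.4(470.8) = 499.
Demand choke price = 1718.3; supply choke price = 271.2. CS = ½(1718.3 - 470.8)(499) = 311251.25; PS = ½(470.8 - 271.2)(499) = 49800.2. Total surplus = 361051.45.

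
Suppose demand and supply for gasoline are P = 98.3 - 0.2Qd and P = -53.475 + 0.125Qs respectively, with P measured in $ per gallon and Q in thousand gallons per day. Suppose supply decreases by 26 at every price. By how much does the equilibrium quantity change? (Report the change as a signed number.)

ΔQ = -10

In direct form, Qd = 491.5 - 5P and Qs = 427.8 + 8P.
The market clears where 491.5 - 5P = 427.8 + 8P. Rearranging, 13P = 63.7, hence P* = 4.9.
Substitute back: Q* = 491.5 - 5(4.9) = 467.
After the shift, supply is Qs = 401.8 + 8P.
New equilibrium: 89.7 = 13P, so P = 6.9 and Q = 457.
ΔQ = 457 - 467 = -10.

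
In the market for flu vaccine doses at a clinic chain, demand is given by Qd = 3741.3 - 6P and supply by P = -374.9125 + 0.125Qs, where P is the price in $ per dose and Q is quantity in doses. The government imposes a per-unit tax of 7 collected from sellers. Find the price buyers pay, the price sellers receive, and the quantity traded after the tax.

P_b = 57, P_s = 50, Q = 3399.3

Rewriting in direct form: Qs = 2999.3 + 8P.
With a tax of 7 on sellers, they supply based on the net price P_s = P_b - 7, so Qs = 2943.3 + 8P_b.
Market clearing requires 3741.3 - 6P_b = 2943.3 + 8P_b; hence 798 = 14P_b and P_b = 57.
Then P_s = 57 - 7 = 50 and Q = 3741.3 - 6(57) = 3399.3.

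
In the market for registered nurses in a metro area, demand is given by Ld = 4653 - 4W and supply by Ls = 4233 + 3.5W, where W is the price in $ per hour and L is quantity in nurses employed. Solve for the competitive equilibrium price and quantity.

W* = 56, L* = 4429

At equilibrium Ld = Ls, so 4653 - 4W = 4233 + 3.5W; collecting terms, 420 = 7.5W and W* = 56.
From the demand curve, L* = 4653 - 4(56) = 4429.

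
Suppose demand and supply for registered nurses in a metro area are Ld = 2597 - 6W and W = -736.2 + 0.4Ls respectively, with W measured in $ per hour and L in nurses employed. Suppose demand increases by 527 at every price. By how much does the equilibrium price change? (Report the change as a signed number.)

In direct form, Ls = 1840.5 + 2.5W.
At equilibrium Ld = Ls, so 2597 - 6W = 1840.5 + 2.5W; collecting terms, 756.5 = 8.5W and W* = 89.
Then L* = 2597 - 6(89) = 2063.
After the shift, demand is Ld = 3124 - 6W.
New equilibrium: 1283.5 = 8.5W, so W = 151 and L = 2218.
ΔW = 151 - 89 = 62.

ΔW = 62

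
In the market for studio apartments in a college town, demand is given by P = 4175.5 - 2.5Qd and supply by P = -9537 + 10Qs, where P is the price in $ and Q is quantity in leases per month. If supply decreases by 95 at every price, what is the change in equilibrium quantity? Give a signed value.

ΔQ = -76

Inverting to quantity form: Qd = 1670.2 - 0.4P and Qs = 953.7 + 0.1P.
At equilibrium Qd = Qs, so 1670.2 - 0.4P = 953.7 + 0.1P; collecting terms, 716.5 = 0.5P and P* = 1433.
Then Q* = 1670.2 - 0.4(1433) = 1097.
After the shift, supply is Qs = 858.7 + 0.1P.
The new intersection has 811.5 = 0.5P, i.e. P = 1623, Q = 1021.
ΔQ = 1021 - 1097 = -76.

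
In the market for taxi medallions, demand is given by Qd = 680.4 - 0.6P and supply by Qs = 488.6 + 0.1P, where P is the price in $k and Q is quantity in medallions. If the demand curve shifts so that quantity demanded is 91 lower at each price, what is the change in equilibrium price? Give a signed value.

ΔP = -130

At equilibrium Qd = Qs, so 680.4 - 0.6P = 488.6 + 0.1P; collecting terms, 191.8 = 0.7P and P* = 274.
From the demand curve, Q* = 680.4 - 0.6(274) = 516.
After the shift, demand is Qd = 589.4 - 0.6P.
The new intersection has 100.8 = 0.7P, i.e. P = 144, Q = 503.
ΔP = 144 - 274 = -130.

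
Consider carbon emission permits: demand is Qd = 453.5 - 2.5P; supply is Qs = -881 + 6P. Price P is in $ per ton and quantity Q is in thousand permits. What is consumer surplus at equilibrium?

At equilibrium Qd = Qs, so 453.5 - 2.5P = -881 + 6P; collecting terms, 1334.5 = 8.5P and P* = 157.
Plugging P* into demand: Q* = 453.5 - 2.5(157) = 61.
Demand choke price (Qd = 0): P = 453.5/2.5 = 181.4. Consumer surplus = ½ × (181.4 - 157) × 61 = 744.2.

Consumer surplus = 744.2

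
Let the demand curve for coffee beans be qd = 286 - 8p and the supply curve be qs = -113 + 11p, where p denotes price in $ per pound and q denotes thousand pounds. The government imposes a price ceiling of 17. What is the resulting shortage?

With p fixed at 17, quantity demanded is 150 and quantity supplied is 74.
Shortage = qd - qs = 150 - 74 = 76.

Shortage = 76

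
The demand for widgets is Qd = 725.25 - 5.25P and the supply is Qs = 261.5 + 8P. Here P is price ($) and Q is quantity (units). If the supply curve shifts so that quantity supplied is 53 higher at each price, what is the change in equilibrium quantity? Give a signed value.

ΔQ = 21

At equilibrium Qd = Qs, so 725.25 - 5.25P = 261.5 + 8P; collecting terms, 463.75 = 13.25P and P* = 35.
Then Q* = 725.25 - 5.25(35) = 541.5.
After the shift, supply is Qs = 314.5 + 8P.
The new intersection has 410.75 = 13.25P, i.e. P = 31, Q = 562.5.
ΔQ = 562.5 - 541.5 = 21.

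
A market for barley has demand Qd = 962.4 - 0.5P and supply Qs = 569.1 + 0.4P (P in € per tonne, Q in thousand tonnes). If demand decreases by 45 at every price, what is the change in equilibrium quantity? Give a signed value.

Set Qd = Qs: 962.4 - 0.5P = 569.1 + 0.4P, so 393.3 = 0.9P and P* = 437.
Then Q* = 962.4 - 0.5(437) = 743.9.
After the shift, demand is Qd = 917.4 - 0.5P.
The new intersection has 348.3 = 0.9P, i.e. P = 387, Q = 723.9.
ΔQ = 723.9 - 743.9 = -20.

ΔQ = -20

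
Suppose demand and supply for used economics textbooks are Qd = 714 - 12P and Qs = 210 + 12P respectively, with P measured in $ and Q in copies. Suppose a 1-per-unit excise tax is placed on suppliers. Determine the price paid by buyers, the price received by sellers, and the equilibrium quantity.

P_b = 21.5, P_s = 20.5, Q = 456

The tax drives a wedge P_b - P_s = 1. Substituting P_s = P_b - 1 into supply: Qs = 198 + 12P_b.
Set Qd = Qs: 714 - 12P_b = 198 + 12P_b, so 516 = 24P_b and P_b = 21.5.
Then P_s = 21.5 - 1 = 20.5 and Q = 714 - 12(21.5) = 456.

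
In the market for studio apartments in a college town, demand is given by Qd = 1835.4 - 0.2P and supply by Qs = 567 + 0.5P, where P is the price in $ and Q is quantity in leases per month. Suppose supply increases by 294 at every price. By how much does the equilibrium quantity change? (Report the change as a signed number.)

Set Qd = Qs: 1835.4 - 0.2P = 567 + 0.5P, so 1268.4 = 0.7P and P* = 1812.
From the demand curve, Q* = 1835.4 - 0.2(1812) = 1473.
After the shift, supply is Qs = 861 + 0.5P.
Re-solving, 0.7P = 974.4 gives P = 1392 and Q = 1557.
ΔQ = 1557 - 1473 = 84.

ΔQ = 84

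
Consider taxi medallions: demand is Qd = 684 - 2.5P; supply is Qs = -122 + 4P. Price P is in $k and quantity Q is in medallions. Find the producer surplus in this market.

Producer surplus = 17484.5

Equating demand and supply, 684 - 2.5P = -122 + 4P gives 6.5P = 806, so P* = 124.
Then Q* = 684 - 2.5(124) = 374.
Supply choke price (Qs = 0): P = 30.5. Producer surplus = ½ × (124 - 30.5) × 374 = 17484.5.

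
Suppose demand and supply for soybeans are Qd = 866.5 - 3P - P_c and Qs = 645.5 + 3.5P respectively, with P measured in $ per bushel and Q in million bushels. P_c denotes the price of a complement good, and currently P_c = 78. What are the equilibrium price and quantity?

P* = 22, Q* = 722.5

With P_c = 78, demand is Qd = 788.5 - 3P.
Equating demand and supply, 788.5 - 3P = 645.5 + 3.5P gives 6.5P = 143, so P* = 22.
Substitute back: Q* = 788.5 - 3(22) = 722.5.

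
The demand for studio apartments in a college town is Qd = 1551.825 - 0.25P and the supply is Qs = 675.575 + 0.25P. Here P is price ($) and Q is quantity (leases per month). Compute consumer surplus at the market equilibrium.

Equating demand and supply, 1551.825 - 0.25P = 675.575 + 0.25P gives 0.5P = 876.25, so P* = 1752.5.
Then Q* = 1551.825 - 0.25(1752.5) = 1113.7.
Demand choke price (Qd = 0): P = 1551.825/0.25 = 6207.3. Consumer surplus = ½ × (6207.3 - 1752.5) × 1113.7 = 2480655.38.

Consumer surplus = 2480655.38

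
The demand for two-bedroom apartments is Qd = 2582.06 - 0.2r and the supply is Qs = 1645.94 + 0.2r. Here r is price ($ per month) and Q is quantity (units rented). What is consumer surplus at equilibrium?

Consumer surplus = 11172490

Set Qd = Qs: 2582.06 - 0.2r = 1645.94 + 0.2r, so 936.12 = 0.4r and r* = 2340.3.
Plugging r* into demand: Q* = 2582.06 - 0.2(2340.3) = 2114.
Demand choke price (Qd = 0): r = 2582.06/0.2 = 12910.3. Consumer surplus = ½ × (12910.3 - 2340.3) × 2114 = 11172490.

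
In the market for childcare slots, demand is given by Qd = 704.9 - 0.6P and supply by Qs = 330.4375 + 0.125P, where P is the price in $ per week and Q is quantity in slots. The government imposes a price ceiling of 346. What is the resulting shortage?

Shortage = 123.6125

Evaluating both curves at the ceiling price 346 gives Qd = 497.3, Qs = 373.6875.
Shortage = Qd - Qs = 497.3 - 373.6875 = 123.6125.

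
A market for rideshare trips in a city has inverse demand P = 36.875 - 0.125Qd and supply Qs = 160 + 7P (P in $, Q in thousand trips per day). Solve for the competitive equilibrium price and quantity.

P* = 9, Q* = 223

Inverting to quantity form: Qd = 295 - 8P.
Set Qd = Qs: 295 - 8P = 160 + 7P, so 135 = 15P and P* = 9.
Plugging P* into demand: Q* = 295 - 8(9) = 223.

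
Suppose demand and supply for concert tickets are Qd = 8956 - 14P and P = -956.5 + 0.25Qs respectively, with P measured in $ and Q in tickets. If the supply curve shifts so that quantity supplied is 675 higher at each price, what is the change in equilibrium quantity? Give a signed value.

In direct form, Qs = 3826 + 4P.
At equilibrium Qd = Qs, so 8956 - 14P = 3826 + 4P; collecting terms, 5130 = 18P and P* = 285.
Plugging P* into demand: Q* = 8956 - 14(285) = 4966.
After the shift, supply is Qs = 4501 + 4P.
New equilibrium: 4455 = 18P, so P = 247.5 and Q = 5491.
ΔQ = 5491 - 4966 = 525.

ΔQ = 525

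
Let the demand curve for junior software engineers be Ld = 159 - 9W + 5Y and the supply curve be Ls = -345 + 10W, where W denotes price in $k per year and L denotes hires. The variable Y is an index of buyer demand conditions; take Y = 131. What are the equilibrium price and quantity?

With Y = 131, demand is Ld = 814 - 9W.
At equilibrium Ld = Ls, so 814 - 9W = -345 + 10W; collecting terms, 1159 = 19W and W* = 61.
Substitute back: L* = 814 - 9(61) = 265.

W* = 61, L* = 265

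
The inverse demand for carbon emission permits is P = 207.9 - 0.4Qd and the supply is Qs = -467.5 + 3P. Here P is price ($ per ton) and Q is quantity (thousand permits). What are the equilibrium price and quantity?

Solving each curve for Q: Qd = 519.75 - 2.5P.
At equilibrium Qd = Qs, so 519.75 - 2.5P = -467.5 + 3P; collecting terms, 987.25 = 5.5P and P* = 179.5.
Plugging P* into demand: Q* = 519.75 - 2.5(179.5) = 71.

P* = 179.5, Q* = 71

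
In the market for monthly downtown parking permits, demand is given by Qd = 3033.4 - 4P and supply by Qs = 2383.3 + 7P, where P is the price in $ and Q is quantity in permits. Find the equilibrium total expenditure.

Total expenditure = 165302.7

Set Qd = Qs: 3033.4 - 4P = 2383.3 + 7P, so 650.1 = 11P and P* = 59.1.
Then Q* = 3033.4 - 4(59.1) = 2797.
Total expenditure = P* × Q* = 59.1 × 2797 = 165302.7.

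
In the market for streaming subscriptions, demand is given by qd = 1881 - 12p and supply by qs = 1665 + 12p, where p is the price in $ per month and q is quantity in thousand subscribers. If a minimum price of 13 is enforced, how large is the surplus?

Surplus = 96

With p fixed at 13, quantity demanded is 1725 and quantity supplied is 1821.
Surplus = qs - qd = 1821 - 1725 = 96.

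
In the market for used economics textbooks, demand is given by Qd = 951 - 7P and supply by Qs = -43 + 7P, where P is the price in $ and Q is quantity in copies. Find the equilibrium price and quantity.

Equating demand and supply, 951 - 7P = -43 + 7P gives 14P = 994, so P* = 71.
From the demand curve, Q* = 951 - 7(71) = 454.

P* = 71, Q* = 454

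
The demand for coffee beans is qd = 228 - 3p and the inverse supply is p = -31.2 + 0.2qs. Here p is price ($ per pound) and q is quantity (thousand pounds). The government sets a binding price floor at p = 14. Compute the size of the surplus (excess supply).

Surplus = 40

Rewriting in direct form: qs = 156 + 5p.
At p = 14: qd = 186 and qs = 226.
Surplus = qs - qd = 226 - 186 = 40.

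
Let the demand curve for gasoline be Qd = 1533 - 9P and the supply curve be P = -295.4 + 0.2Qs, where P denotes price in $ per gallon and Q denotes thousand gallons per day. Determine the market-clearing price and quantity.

P* = 4, Q* = 1497

In direct form, Qs = 1477 + 5P.
The market clears where 1533 - 9P = 1477 + 5P. Rearranging, 14P = 56, hence P* = 4.
Plugging P* into demand: Q* = 1533 - 9(4) = 1497.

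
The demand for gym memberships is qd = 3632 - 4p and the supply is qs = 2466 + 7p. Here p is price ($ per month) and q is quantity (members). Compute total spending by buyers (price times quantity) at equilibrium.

Total spending by buyers = 340048

Set qd = qs: 3632 - 4p = 2466 + 7p, so 1166 = 11p and p* = 106.
Then q* = 3632 - 4(106) = 3208.
Total spending by buyers = p* × q* = 106 × 3208 = 340048.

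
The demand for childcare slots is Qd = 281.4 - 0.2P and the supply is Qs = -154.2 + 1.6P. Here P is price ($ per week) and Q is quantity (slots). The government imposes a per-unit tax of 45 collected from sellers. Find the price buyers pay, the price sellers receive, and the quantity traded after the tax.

With a tax of 45 on sellers, they supply based on the net price P_s = P_b - 45, so Qs = -226.2 + 1.6P_b.
Equate demand and the shifted supply: 281.4 - 0.2P_b = -226.2 + 1.6P_b, giving 1.8P_b = 507.6, so P_b = 282.
Then P_s = 282 - 45 = 237 and Q = 281.4 - 0.2(282) = 225.

P_b = 282, P_s = 237, Q = 225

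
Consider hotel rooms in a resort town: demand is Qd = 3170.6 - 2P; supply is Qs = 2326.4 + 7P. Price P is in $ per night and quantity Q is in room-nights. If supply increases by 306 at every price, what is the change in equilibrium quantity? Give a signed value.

ΔQ = 68

The market clears where 3170.6 - 2P = 2326.4 + 7P. Rearranging, 9P = 844.2, hence P* = 93.8.
Then Q* = 3170.6 - 2(93.8) = 2983.
After the shift, supply is Qs = 2632.4 + 7P.
New equilibrium: 538.2 = 9P, so P = 59.8 and Q = 3051.
ΔQ = 3051 - 2983 = 68.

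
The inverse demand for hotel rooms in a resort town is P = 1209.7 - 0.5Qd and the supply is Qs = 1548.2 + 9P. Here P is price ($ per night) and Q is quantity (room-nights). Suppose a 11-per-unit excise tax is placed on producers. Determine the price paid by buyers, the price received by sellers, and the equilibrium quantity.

In direct form, Qd = 2419.4 - 2P.
Producers keep P_s = P_b - 11 per unit, so supply in terms of the buyer price is Qs = 1449.2 + 9P_b.
Set Qd = Qs: 2419.4 - 2P_b = 1449.2 + 9P_b, so 970.2 = 11P_b and P_b = 88.2.
So P_s = 77.2 and the quantity traded is Q = 2419.4 - 2(88.2) = 2243.

P_b = 88.2, P_s = 77.2, Q = 2243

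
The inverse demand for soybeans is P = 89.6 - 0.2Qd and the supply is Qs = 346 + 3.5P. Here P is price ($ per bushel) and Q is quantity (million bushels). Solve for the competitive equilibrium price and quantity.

P* = 12, Q* = 388

In direct form, Qd = 448 - 5P.
Set Qd = Qs: 448 - 5P = 346 + 3.5P, so 102 = 8.5P and P* = 12.
Then Q* = 448 - 5(12) = 388.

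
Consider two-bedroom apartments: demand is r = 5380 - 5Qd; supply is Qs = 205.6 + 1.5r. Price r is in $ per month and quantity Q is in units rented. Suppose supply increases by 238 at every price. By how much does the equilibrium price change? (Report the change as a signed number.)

In direct form, Qd = 1076 - 0.2r.
At equilibrium Qd = Qs, so 1076 - 0.2r = 205.6 + 1.5r; collecting terms, 870.4 = 1.7r and r* = 512.
Substitute back: Q* = 1076 - 0.2(512) = 973.6.
After the shift, supply is Qs = 443.6 + 1.5r.
New equilibrium: 632.4 = 1.7r, so r = 372 and Q = 1001.6.
Δr = 372 - 512 = -140.

Δr = -140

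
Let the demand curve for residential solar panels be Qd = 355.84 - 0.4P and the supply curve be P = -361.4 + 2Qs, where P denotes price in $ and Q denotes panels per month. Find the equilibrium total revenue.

Total revenue = 54098.8

Rewriting in direct form: Qs = 180.7 + 0.5P.
The market clears where 355.84 - 0.4P = 180.7 + 0.5P. Rearranging, 0.9P = 175.14, hence P* = 194.6.
Then Q* = 355.84 - 0.4(194.6) = 278.
Total revenue = P* × Q* = 194.6 × 278 = 54098.8.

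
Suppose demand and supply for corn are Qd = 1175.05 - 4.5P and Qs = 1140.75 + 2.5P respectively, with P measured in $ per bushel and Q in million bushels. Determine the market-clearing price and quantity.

At equilibrium Qd = Qs, so 1175.05 - 4.5P = 1140.75 + 2.5P; collecting terms, 34.3 = 7P and P* = 4.9.
Substitute back: Q* = 1175.05 - 4.5(4.9) = 1153.

P* = 4.9, Q* = 1153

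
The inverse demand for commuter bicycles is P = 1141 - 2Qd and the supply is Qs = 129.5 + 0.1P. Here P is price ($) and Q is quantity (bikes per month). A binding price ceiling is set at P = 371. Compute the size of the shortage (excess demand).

Solving each curve for Q: Qd = 570.5 - 0.5P.
With P fixed at 371, quantity demanded is 385 and quantity supplied is 166.6.
Shortage = Qd - Qs = 385 - 166.6 = 218.4.

Shortage = 218.4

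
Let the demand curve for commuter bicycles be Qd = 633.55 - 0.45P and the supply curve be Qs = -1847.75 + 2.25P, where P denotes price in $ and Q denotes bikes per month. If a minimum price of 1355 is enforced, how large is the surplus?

Surplus = 1177.2

At P = 1355: Qd = 23.8 and Qs = 1201.
Surplus = Qs - Qd = 1201 - 23.8 = 1177.2.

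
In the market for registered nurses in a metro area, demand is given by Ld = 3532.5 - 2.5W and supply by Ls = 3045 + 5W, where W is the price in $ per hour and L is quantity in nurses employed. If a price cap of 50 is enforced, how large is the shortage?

With W fixed at 50, quantity demanded is 3407.5 and quantity supplied is 3295.
Shortage = Ld - Ls = 3407.5 - 3295 = 112.5.

Shortage = 112.5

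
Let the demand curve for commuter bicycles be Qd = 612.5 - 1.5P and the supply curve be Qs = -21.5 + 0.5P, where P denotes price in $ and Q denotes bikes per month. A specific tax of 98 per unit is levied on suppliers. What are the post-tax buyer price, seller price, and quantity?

P_b = 341.5, P_s = 243.5, Q = 100.25

The tax drives a wedge P_b - P_s = 98. Substituting P_s = P_b - 98 into supply: Qs = -70.5 + 0.5P_b.
Equate demand and the shifted supply: 612.5 - 1.5P_b = -70.5 + 0.5P_b, giving 2P_b = 683, so P_b = 341.5.
So P_s = 243.5 and the quantity traded is Q = 612.5 - 1.5(341.5) = 100.25.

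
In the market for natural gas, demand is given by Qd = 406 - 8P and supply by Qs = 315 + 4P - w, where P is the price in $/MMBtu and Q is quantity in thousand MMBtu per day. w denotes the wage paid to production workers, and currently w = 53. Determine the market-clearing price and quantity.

P* = 12, Q* = 310

With w = 53, supply is Qs = 262 + 4P.
The market clears where 406 - 8P = 262 + 4P. Rearranging, 12P = 144, hence P* = 12.
From the demand curve, Q* = 406 - 8(12) = 310.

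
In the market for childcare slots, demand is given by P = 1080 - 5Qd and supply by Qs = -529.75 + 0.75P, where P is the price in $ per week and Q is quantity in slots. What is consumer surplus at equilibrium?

Inverting to quantity form: Qd = 216 - 0.2P.
Set Qd = Qs: 216 - 0.2P = -529.75 + 0.75P, so 745.75 = 0.95P and P* = 785.
Plugging P* into demand: Q* = 216 - 0.2(785) = 59.
Demand choke price (Qd = 0): P = 216/0.2 = 1080. Consumer surplus = ½ × (1080 - 785) × 59 = 8702.5.

Consumer surplus = 8702.5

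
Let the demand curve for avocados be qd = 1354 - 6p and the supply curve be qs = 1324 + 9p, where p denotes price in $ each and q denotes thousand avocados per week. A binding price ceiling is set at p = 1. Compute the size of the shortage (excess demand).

Shortage = 15

With p fixed at 1, quantity demanded is 1348 and quantity supplied is 1333.
Shortage = qd - qs = 1348 - 1333 = 15.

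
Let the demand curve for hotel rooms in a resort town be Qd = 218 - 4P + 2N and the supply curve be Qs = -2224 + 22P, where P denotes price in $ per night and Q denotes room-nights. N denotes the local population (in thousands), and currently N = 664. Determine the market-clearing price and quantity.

P* = 145, Q* = 966

With N = 664, demand is Qd = 1546 - 4P.
At equilibrium Qd = Qs, so 1546 - 4P = -2224 + 22P; collecting terms, 3770 = 26P and P* = 145.
Substitute back: Q* = 1546 - 4(145) = 966.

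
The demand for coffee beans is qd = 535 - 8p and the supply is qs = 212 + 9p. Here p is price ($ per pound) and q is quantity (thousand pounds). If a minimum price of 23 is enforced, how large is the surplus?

Evaluating both curves at the floor price 23 gives qd = 351, qs = 419.
Surplus = qs - qd = 419 - 351 = 68.

Surplus = 68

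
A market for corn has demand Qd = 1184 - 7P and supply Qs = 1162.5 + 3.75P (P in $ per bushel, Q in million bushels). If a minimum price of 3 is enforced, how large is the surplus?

Surplus = 10.75

With P fixed at 3, quantity demanded is 1163 and quantity supplied is 1173.75.
Surplus = Qs - Qd = 1173.75 - 1163 = 10.75.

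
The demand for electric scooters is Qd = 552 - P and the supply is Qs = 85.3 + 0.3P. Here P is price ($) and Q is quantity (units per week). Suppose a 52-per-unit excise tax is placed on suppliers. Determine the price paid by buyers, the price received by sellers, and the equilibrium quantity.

Suppliers keep P_s = P_b - 52 per unit, so supply in terms of the buyer price is Qs = 69.7 + 0.3P_b.
Set Qd = Qs: 552 - P_b = 69.7 + 0.3P_b, so 482.3 = 1.3P_b and P_b = 371.
Then P_s = 371 - 52 = 319 and Q = 552 - 371 = 181.

P_b = 371, P_s = 319, Q = 181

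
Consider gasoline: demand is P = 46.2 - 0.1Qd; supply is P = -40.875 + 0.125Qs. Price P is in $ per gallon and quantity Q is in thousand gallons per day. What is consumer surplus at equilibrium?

Consumer surplus = 7488.45

In direct form, Qd = 462 - 10P and Qs = 327 + 8P.
Equating demand and supply, 462 - 10P = 327 + 8P gives 18P = 135, so P* = 7.5.
From the demand curve, Q* = 462 - 10(7.5) = 387.
Demand choke price (Qd = 0): P = 462/10 = 46.2. Consumer surplus = ½ × (46.2 - 7.5) × 387 = 7488.45.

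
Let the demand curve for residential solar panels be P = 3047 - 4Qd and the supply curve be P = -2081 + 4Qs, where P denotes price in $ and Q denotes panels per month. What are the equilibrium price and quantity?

In direct form, Qd = 761.75 - 0.25P and Qs = 520.25 + 0.25P.
Equating demand and supply, 761.75 - 0.25P = 520.25 + 0.25P gives 0.5P = 241.5, so P* = 483.
From the demand curve, Q* = 761.75 - 0.25(483) = 641.

P* = 483, Q* = 641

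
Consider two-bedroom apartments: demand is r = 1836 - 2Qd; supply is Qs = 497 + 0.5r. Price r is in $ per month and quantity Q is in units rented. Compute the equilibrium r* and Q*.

r* = 421, Q* = 707.5

Solving each curve for Q: Qd = 918 - 0.5r.
Set Qd = Qs: 918 - 0.5r = 497 + 0.5r, so 421 = r and r* = 421.
Substitute back: Q* = 918 - 0.5(421) = 707.5.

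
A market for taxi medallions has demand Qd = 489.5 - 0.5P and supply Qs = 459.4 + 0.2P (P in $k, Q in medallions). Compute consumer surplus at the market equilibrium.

Consumer surplus = 219024

Set Qd = Qs: 489.5 - 0.5P = 459.4 + 0.2P, so 30.1 = 0.7P and P* = 43.
Substitute back: Q* = 489.5 - 0.5(43) = 468.
Demand choke price (Qd = 0): P = 489.5/0.5 = 979. Consumer surplus = ½ × (979 - 43) × 468 = 219024.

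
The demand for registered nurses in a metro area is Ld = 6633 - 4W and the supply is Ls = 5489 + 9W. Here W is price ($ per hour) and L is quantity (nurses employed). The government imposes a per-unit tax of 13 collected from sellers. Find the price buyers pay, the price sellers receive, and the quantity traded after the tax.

W_b = 97, W_s = 84, L = 6245

The tax drives a wedge W_b - W_s = 13. Substituting W_s = W_b - 13 into supply: Ls = 5372 + 9W_b.
Set Ld = Ls: 6633 - 4W_b = 5372 + 9W_b, so 1261 = 13W_b and W_b = 97.
So W_s = 84 and the quantity traded is L = 6633 - 4(97) = 6245.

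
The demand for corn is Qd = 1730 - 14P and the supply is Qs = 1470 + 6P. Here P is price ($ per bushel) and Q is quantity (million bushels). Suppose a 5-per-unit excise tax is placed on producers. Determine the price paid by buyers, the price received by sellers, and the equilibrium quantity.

P_b = 14.5, P_s = 9.5, Q = 1527

With a tax of 5 on producers, they supply based on the net price P_s = P_b - 5, so Qs = 1440 + 6P_b.
Set Qd = Qs: 1730 - 14P_b = 1440 + 6P_b, so 290 = 20P_b and P_b = 14.5.
So P_s = 9.5 and the quantity traded is Q = 1730 - 14(14.5) = 1527.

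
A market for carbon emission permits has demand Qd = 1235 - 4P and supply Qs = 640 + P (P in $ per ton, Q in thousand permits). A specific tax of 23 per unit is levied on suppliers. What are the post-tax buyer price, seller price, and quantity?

P_b = 123.6, P_s = 100.6, Q = 740.6

Suppliers keep P_s = P_b - 23 per unit, so supply in terms of the buyer price is Qs = 617 + P_b.
Market clearing requires 1235 - 4P_b = 617 + P_b; hence 618 = 5P_b and P_b = 123.6.
So P_s = 100.6 and the quantity traded is Q = 1235 - 4(123.6) = 740.6.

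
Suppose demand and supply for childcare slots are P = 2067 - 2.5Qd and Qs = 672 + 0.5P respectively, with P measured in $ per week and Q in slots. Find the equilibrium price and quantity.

Inverting to quantity form: Qd = 826.8 - 0.4P.
Set Qd = Qs: 826.8 - 0.4P = 672 + 0.5P, so 154.8 = 0.9P and P* = 172.
From the demand curve, Q* = 826.8 - 0.4(172) = 758.

P* = 172, Q* = 758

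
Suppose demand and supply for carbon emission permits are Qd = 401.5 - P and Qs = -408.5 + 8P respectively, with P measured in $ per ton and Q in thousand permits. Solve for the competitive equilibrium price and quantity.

Equating demand and supply, 401.5 - P = -408.5 + 8P gives 9P = 810, so P* = 90.
Plugging P* into demand: Q* = 401.5 - 90 = 311.5.

P* = 90, Q* = 311.5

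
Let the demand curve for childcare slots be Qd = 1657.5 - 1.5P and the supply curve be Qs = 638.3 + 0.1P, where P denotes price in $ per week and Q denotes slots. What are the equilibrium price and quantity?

Set Qd = Qs: 1657.5 - 1.5P = 638.3 + 0.1P, so 1019.2 = 1.6P and P* = 637.
Then Q* = 1657.5 - 1.5(637) = 702.

P* = 637, Q* = 702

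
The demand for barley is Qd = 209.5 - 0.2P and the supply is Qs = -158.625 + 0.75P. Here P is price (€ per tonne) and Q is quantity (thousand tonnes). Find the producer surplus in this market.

Producer surplus = 11616

Set Qd = Qs: 209.5 - 0.2P = -158.625 + 0.75P, so 368.125 = 0.95P and P* = 387.5.
Then Q* = 209.5 - 0.2(387.5) = 132.
Supply choke price (Qs = 0): P = 211.5. Producer surplus = ½ × (387.5 - 211.5) × 132 = 11616.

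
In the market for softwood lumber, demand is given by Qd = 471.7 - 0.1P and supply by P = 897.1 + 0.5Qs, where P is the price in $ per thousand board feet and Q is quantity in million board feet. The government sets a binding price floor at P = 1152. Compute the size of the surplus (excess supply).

Surplus = 153.3

Inverting to quantity form: Qs = -1794.2 + 2P.
At P = 1152: Qd = 356.5 and Qs = 509.8.
Surplus = Qs - Qd = 509.8 - 356.5 = 153.3.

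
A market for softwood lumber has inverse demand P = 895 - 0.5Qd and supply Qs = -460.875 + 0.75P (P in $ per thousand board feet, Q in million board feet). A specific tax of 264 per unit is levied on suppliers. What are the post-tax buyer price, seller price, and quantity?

Rewriting in direct form: Qd = 1790 - 2P.
Suppliers keep P_s = P_b - 264 per unit, so supply in terms of the buyer price is Qs = -658.875 + 0.75P_b.
Equate demand and the shifted supply: 1790 - 2P_b = -658.875 + 0.75P_b, giving 2.75P_b = 2448.875, so P_b = 890.5.
Then P_s = 890.5 - 264 = 626.5 and Q = 1790 - 2(890.5) = 9.

P_b = 890.5, P_s = 626.5, Q = 9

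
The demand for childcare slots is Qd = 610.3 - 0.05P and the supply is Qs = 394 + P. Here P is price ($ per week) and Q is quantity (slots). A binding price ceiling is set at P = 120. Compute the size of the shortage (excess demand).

At P = 120: Qd = 604.3 and Qs = 514.
Shortage = Qd - Qs = 604.3 - 514 = 90.3.

Shortage = 90.3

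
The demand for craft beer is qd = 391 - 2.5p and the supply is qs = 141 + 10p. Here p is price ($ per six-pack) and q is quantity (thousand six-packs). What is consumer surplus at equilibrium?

Equating demand and supply, 391 - 2.5p = 141 + 10p gives 12.5p = 250, so p* = 20.
From the demand curve, q* = 391 - 2.5(20) = 341.
Demand choke price (qd = 0): p = 391/2.5 = 156.4. Consumer surplus = ½ × (156.4 - 20) × 341 = 23256.2.

Consumer surplus = 23256.2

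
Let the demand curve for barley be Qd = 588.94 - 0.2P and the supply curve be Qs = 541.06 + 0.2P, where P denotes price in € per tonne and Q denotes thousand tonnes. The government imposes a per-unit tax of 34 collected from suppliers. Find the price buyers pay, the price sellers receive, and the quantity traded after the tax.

With a tax of 34 on suppliers, they supply based on the net price P_s = P_b - 34, so Qs = 534.26 + 0.2P_b.
Market clearing requires 588.94 - 0.2P_b = 534.26 + 0.2P_b; hence 54.68 = 0.4P_b and P_b = 136.7.
So P_s = 102.7 and the quantity traded is Q = 588.94 - 0.2(136.7) = 561.6.

P_b = 136.7, P_s = 102.7, Q = 561.6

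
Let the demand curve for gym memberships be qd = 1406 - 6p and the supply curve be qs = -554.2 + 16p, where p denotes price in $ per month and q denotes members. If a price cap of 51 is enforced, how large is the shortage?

Shortage = 838.2

Evaluating both curves at the ceiling price 51 gives qd = 1100, qs = 261.8.
Shortage = qd - qs = 1100 - 261.8 = 838.2.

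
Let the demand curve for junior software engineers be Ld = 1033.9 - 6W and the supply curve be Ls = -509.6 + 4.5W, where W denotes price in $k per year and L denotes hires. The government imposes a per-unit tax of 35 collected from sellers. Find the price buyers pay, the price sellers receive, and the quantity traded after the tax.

Sellers keep W_s = W_b - 35 per unit, so supply in terms of the buyer price is Ls = -667.1 + 4.5W_b.
Equate demand and the shifted supply: 1033.9 - 6W_b = -667.1 + 4.5W_b, giving 10.5W_b = 1701, so W_b = 162.
So W_s = 127 and the quantity traded is L = 1033.9 - 6(162) = 61.9.

W_b = 162, W_s = 127, L = 61.9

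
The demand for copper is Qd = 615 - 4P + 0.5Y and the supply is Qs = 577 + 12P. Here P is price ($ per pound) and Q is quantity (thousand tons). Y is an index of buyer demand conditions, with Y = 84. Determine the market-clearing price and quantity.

With Y = 84, demand is Qd = 657 - 4P.
At equilibrium Qd = Qs, so 657 - 4P = 577 + 12P; collecting terms, 80 = 16P and P* = 5.
Then Q* = 657 - 4(5) = 637.

P* = 5, Q* = 637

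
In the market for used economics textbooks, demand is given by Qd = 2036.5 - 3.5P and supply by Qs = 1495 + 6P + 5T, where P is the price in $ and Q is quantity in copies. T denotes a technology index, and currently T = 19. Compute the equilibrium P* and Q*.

With T = 19, supply is Qs = 1590 + 6P.
At equilibrium Qd = Qs, so 2036.5 - 3.5P = 1590 + 6P; collecting terms, 446.5 = 9.5P and P* = 47.
Plugging P* into demand: Q* = 2036.5 - 3.5(47) = 1872.

P* = 47, Q* = 1872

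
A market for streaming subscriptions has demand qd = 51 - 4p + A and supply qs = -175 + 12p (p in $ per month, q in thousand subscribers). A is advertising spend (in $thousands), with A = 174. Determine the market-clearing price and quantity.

p* = 25, q* = 125

With A = 174, demand is qd = 225 - 4p.
Set qd = qs: 225 - 4p = -175 + 12p, so 400 = 16p and p* = 25.
From the demand curve, q* = 225 - 4(25) = 125.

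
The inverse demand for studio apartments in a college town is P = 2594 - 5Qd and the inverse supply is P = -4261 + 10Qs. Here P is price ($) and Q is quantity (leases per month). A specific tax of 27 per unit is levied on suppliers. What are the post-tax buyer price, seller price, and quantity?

P_b = 318, P_s = 291, Q = 455.2

Inverting to quantity form: Qd = 518.8 - 0.2P and Qs = 426.1 + 0.1P.
With a tax of 27 on suppliers, they supply based on the net price P_s = P_b - 27, so Qs = 423.4 + 0.1P_b.
Set Qd = Qs: 518.8 - 0.2P_b = 423.4 + 0.1P_b, so 95.4 = 0.3P_b and P_b = 318.
So P_s = 291 and the quantity traded is Q = 518.8 - 0.2(318) = 455.2.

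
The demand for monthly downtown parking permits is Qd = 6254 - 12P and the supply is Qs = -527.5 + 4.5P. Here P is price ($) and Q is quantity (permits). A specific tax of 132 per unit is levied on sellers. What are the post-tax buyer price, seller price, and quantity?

P_b = 447, P_s = 315, Q = 890

Sellers keep P_s = P_b - 132 per unit, so supply in terms of the buyer price is Qs = -1121.5 + 4.5P_b.
Equate demand and the shifted supply: 6254 - 12P_b = -1121.5 + 4.5P_b, giving 16.5P_b = 7375.5, so P_b = 447.
So P_s = 315 and the quantity traded is Q = 6254 - 12(447) = 890.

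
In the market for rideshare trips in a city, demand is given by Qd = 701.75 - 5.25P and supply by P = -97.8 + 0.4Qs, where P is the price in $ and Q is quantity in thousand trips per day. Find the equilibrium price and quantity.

In direct form, Qs = 244.5 + 2.5P.
Equating demand and supply, 701.75 - 5.25P = 244.5 + 2.5P gives 7.75P = 457.25, so P* = 59.
From the demand curve, Q* = 701.75 - 5.25(59) = 392.

P* = 59, Q* = 392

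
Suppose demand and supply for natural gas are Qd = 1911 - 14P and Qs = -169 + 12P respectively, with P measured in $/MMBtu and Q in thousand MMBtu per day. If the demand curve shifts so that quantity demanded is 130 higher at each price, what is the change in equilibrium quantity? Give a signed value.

The market clears where 1911 - 14P = -169 + 12P. Rearranging, 26P = 2080, hence P* = 80.
Plugging P* into demand: Q* = 1911 - 14(80) = 791.
After the shift, demand is Qd = 2041 - 14P.
The new intersection has 2210 = 26P, i.e. P = 85, Q = 851.
ΔQ = 851 - 791 = 60.

ΔQ = 60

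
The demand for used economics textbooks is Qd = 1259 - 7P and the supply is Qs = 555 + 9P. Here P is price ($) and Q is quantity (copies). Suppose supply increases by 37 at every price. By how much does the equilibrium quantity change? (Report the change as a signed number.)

At equilibrium Qd = Qs, so 1259 - 7P = 555 + 9P; collecting terms, 704 = 16P and P* = 44.
From the demand curve, Q* = 1259 - 7(44) = 951.
After the shift, supply is Qs = 592 + 9P.
Re-solving, 16P = 667 gives P = 41.6875 and Q = 967.1875.
ΔQ = 967.1875 - 951 = 16.1875.

ΔQ = 16.1875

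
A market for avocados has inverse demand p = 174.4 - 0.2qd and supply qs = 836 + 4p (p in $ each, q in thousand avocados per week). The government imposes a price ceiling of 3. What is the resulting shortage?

In direct form, qd = 872 - 5p.
At p = 3: qd = 857 and qs = 848.
Shortage = qd - qs = 857 - 848 = 9.

Shortage = 9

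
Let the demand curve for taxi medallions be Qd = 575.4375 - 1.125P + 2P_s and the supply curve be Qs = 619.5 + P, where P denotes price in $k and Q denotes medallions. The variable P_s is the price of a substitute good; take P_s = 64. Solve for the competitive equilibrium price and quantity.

With P_s = 64, demand is Qd = 703.4375 - 1.125P.
At equilibrium Qd = Qs, so 703.4375 - 1.125P = 619.5 + P; collecting terms, 83.9375 = 2.125P and P* = 39.5.
Substitute back: Q* = 703.4375 - 1.125(39.5) = 659.

P* = 39.5, Q* = 659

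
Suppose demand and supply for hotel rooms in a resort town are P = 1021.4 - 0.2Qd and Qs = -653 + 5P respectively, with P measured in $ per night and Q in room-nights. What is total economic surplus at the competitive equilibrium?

Total surplus = 991905.8

Inverting to quantity form: Qd = 5107 - 5P.
The market clears where 5107 - 5P = -653 + 5P. Rearranging, 10P = 5760, hence P* = 576.
From the demand curve, Q* = 5107 - 5(576) = 2227.
Demand choke price = 1021.4; supply choke price = 130.6. CS = ½(1021.4 - 576)(2227) = 495952.9; PS = ½(576 - 130.6)(2227) = 495952.9. Total surplus = 991905.8.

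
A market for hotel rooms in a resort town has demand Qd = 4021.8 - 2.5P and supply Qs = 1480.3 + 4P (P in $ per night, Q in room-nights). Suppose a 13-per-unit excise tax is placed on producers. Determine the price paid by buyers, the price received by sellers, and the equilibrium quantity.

P_b = 399, P_s = 386, Q = 3024.3

With a tax of 13 on producers, they supply based on the net price P_s = P_b - 13, so Qs = 1428.3 + 4P_b.
Set Qd = Qs: 4021.8 - 2.5P_b = 1428.3 + 4P_b, so 2593.5 = 6.5P_b and P_b = 399.
Then P_s = 399 - 13 = 386 and Q = 4021.8 - 2.5(399) = 3024.3.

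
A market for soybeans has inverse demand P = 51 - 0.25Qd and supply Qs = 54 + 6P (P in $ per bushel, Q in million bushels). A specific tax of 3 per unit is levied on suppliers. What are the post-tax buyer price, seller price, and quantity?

P_b = 16.8, P_s = 13.8, Q = 136.8

Rewriting in direct form: Qd = 204 - 4P.
The tax drives a wedge P_b - P_s = 3. Substituting P_s = P_b - 3 into supply: Qs = 36 + 6P_b.
Set Qd = Qs: 204 - 4P_b = 36 + 6P_b, so 168 = 10P_b and P_b = 16.8.
Then P_s = 16.8 - 3 = 13.8 and Q = 204 - 4(16.8) = 136.8.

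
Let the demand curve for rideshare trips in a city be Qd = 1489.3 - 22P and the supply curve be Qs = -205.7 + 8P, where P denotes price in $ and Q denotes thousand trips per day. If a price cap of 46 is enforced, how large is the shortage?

Shortage = 315

Evaluating both curves at the ceiling price 46 gives Qd = 477.3, Qs = 162.3.
Shortage = Qd - Qs = 477.3 - 162.3 = 315.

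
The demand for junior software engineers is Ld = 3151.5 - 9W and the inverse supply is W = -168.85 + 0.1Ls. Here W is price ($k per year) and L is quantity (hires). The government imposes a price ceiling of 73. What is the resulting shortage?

Shortage = 76

Solving each curve for L: Ls = 1688.5 + 10W.
At W = 73: Ld = 2494.5 and Ls = 2418.5.
Shortage = Ld - Ls = 2494.5 - 2418.5 = 76.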